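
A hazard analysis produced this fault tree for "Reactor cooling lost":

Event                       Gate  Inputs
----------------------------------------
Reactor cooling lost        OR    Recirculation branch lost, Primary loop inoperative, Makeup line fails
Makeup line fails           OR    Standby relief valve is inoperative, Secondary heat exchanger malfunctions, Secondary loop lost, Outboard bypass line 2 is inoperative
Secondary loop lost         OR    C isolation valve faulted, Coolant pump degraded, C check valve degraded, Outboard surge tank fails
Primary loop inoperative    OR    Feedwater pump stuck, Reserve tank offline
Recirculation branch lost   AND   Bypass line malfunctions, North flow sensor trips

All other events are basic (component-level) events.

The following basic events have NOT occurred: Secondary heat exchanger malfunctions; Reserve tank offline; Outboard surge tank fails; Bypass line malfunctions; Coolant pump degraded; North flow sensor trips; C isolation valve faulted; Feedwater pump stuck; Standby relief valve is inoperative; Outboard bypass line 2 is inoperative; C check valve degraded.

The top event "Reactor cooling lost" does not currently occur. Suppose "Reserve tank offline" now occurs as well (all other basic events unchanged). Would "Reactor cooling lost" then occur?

Counterfactual: set "Reserve tank offline" to occurred.
Recirculation branch lost [AND]: Bypass line malfunctions=not, North flow sensor trips=not → not all inputs occur → does not occur.
Primary loop inoperative [OR]: Feedwater pump stuck=not, Reserve tank offline=occurs → at least one input occurs → occurs.
Secondary loop lost [OR]: C isolation valve faulted=not, Coolant pump degraded=not, C check valve degraded=not, Outboard surge tank fails=not → no input occurs → does not occur.
Makeup line fails [OR]: Standby relief valve is inoperative=not, Secondary heat exchanger malfunctions=not, Secondary loop lost=not, Outboard bypass line 2 is inoperative=not → no input occurs → does not occur.
Reactor cooling lost [OR]: Recirculation branch lost=not, Primary loop inoperative=occurs, Makeup line fails=not → at least one input occurs → occurs.

Yes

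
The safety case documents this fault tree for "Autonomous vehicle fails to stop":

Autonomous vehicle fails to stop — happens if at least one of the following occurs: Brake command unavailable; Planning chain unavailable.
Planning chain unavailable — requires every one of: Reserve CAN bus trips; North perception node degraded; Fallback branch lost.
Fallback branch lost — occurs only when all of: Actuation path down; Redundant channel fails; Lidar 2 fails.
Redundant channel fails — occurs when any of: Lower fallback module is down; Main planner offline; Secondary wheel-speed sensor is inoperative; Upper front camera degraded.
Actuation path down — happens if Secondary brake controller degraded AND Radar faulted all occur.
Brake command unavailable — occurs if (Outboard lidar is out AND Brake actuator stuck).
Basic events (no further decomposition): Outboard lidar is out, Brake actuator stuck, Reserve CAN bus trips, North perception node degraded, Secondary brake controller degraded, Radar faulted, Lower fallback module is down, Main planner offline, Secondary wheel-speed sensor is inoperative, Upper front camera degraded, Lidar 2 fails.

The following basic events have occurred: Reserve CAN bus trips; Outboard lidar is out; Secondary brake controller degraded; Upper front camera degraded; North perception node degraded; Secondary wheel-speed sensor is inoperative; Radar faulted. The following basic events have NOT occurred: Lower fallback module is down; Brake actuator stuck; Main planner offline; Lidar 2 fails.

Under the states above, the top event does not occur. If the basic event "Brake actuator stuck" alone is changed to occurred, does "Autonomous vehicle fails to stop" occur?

Counterfactual: set "Brake actuator stuck" to occurred.
Brake command unavailable [AND]: Outboard lidar is out=occurs, Brake actuator stuck=occurs → all inputs occur → occurs.
Actuation path down [AND]: Secondary brake controller degraded=occurs, Radar faulted=occurs → all inputs occur → occurs.
Redundant channel fails [OR]: Lower fallback module is down=not, Main planner offline=not, Secondary wheel-speed sensor is inoperative=occurs, Upper front camera degraded=occurs → at least one input occurs → occurs.
Fallback branch lost [AND]: Actuation path down=occurs, Redundant channel fails=occurs, Lidar 2 fails=not → not all inputs occur → does not occur.
Planning chain unavailable [AND]: Reserve CAN bus trips=occurs, North perception node degraded=occurs, Fallback branch lost=not → not all inputs occur → does not occur.
Autonomous vehicle fails to stop [OR]: Brake command unavailable=occurs, Planning chain unavailable=not → at least one input occurs → occurs.

Yes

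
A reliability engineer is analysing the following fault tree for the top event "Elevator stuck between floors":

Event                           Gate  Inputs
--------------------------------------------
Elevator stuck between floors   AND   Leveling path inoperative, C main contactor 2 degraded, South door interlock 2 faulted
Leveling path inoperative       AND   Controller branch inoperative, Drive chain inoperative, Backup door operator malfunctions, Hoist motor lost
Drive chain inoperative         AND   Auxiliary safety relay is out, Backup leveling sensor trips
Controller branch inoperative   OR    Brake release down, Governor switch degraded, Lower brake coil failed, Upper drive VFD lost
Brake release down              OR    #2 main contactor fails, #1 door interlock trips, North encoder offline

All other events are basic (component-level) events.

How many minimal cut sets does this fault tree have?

Brake release down [OR]: union of children's cut sets → 3 cut set(s).
Controller branch inoperative [OR]: union of children's cut sets → 6 cut set(s).
Drive chain inoperative [AND]: one cut set from each child combined → 1 × 1 = 1 cut set(s).
Leveling path inoperative [AND]: one cut set from each child combined → 6 × 1 × 1 × 1 = 6 cut set(s).
Elevator stuck between floors [AND]: one cut set from each child combined → 6 × 1 × 1 = 6 cut set(s).
Minimal cut sets: {#2 main contactor fails, Auxiliary safety relay is out, Backup door operator malfunctions, Backup leveling sensor trips, C main contactor 2 degraded, Hoist motor lost, South door interlock 2 faulted}; {#1 door interlock trips, Auxiliary safety relay is out, Backup door operator malfunctions, Backup leveling sensor trips, C main contactor 2 degraded, Hoist motor lost, South door interlock 2 faulted}; {Auxiliary safety relay is out, Backup door operator malfunctions, Backup leveling sensor trips, C main contactor 2 degraded, Hoist motor lost, North encoder offline, South door interlock 2 faulted}; {Auxiliary safety relay is out, Backup door operator malfunctions, Backup leveling sensor trips, C main contactor 2 degraded, Governor switch degraded, Hoist motor lost, South door interlock 2 faulted}; {Auxiliary safety relay is out, Backup door operator malfunctions, Backup leveling sensor trips, C main contactor 2 degraded, Hoist motor lost, Lower brake coil failed, South door interlock 2 faulted}; {Auxiliary safety relay is out, Backup door operator malfunctions, Backup leveling sensor trips, C main contactor 2 degraded, Hoist motor lost, South door interlock 2 faulted, Upper drive VFD lost}.

6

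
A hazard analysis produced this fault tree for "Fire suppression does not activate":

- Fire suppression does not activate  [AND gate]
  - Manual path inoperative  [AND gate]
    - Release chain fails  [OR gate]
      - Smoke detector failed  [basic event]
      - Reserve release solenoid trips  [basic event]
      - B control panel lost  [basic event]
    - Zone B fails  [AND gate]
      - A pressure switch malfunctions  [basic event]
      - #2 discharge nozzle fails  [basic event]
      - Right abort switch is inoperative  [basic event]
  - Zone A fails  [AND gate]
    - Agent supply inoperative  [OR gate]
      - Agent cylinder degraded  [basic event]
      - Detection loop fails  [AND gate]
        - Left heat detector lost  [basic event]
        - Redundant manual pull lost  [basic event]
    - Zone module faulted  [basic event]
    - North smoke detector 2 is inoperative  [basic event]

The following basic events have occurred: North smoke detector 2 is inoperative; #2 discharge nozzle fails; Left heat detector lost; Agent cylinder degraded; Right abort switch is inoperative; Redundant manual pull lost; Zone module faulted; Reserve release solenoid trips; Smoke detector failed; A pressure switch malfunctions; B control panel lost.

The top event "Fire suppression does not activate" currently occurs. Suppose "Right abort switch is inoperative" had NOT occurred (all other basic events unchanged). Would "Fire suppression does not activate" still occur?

Counterfactual: set "Right abort switch is inoperative" to not occurred.
Release chain fails [OR]: Smoke detector failed=occurs, Reserve release solenoid trips=occurs, B control panel lost=occurs → at least one input occurs → occurs.
Zone B fails [AND]: A pressure switch malfunctions=occurs, #2 discharge nozzle fails=occurs, Right abort switch is inoperative=not → not all inputs occur → does not occur.
Manual path inoperative [AND]: Release chain fails=occurs, Zone B fails=not → not all inputs occur → does not occur.
Detection loop fails [AND]: Left heat detector lost=occurs, Redundant manual pull lost=occurs → all inputs occur → occurs.
Agent supply inoperative [OR]: Agent cylinder degraded=occurs, Detection loop fails=occurs → at least one input occurs → occurs.
Zone A fails [AND]: Agent supply inoperative=occurs, Zone module faulted=occurs, North smoke detector 2 is inoperative=occurs → all inputs occur → occurs.
Fire suppression does not activate [AND]: Manual path inoperative=not, Zone A fails=occurs → not all inputs occur → does not occur.

No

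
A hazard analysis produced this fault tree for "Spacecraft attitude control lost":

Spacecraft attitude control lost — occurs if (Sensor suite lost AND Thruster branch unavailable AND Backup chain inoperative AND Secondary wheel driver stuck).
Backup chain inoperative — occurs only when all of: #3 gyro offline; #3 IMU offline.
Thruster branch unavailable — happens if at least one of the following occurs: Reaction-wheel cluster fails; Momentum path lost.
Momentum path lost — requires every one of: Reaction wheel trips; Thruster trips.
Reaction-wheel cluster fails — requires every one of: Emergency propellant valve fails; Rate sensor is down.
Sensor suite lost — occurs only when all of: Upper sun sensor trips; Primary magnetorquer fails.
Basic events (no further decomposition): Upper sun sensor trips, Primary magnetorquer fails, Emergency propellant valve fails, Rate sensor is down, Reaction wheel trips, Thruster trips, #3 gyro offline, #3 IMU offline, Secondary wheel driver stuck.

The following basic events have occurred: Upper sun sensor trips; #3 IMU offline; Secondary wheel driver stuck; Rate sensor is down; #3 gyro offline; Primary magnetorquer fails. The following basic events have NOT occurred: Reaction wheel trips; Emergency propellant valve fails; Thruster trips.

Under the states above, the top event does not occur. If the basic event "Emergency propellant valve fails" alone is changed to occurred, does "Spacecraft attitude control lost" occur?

Yes

Counterfactual: set "Emergency propellant valve fails" to occurred.
Sensor suite lost [AND]: Upper sun sensor trips=occurs, Primary magnetorquer fails=occurs → all inputs occur → occurs.
Reaction-wheel cluster fails [AND]: Emergency propellant valve fails=occurs, Rate sensor is down=occurs → all inputs occur → occurs.
Momentum path lost [AND]: Reaction wheel trips=not, Thruster trips=not → not all inputs occur → does not occur.
Thruster branch unavailable [OR]: Reaction-wheel cluster fails=occurs, Momentum path lost=not → at least one input occurs → occurs.
Backup chain inoperative [AND]: #3 gyro offline=occurs, #3 IMU offline=occurs → all inputs occur → occurs.
Spacecraft attitude control lost [AND]: Sensor suite lost=occurs, Thruster branch unavailable=occurs, Backup chain inoperative=occurs, Secondary wheel driver stuck=occurs → all inputs occur → occurs.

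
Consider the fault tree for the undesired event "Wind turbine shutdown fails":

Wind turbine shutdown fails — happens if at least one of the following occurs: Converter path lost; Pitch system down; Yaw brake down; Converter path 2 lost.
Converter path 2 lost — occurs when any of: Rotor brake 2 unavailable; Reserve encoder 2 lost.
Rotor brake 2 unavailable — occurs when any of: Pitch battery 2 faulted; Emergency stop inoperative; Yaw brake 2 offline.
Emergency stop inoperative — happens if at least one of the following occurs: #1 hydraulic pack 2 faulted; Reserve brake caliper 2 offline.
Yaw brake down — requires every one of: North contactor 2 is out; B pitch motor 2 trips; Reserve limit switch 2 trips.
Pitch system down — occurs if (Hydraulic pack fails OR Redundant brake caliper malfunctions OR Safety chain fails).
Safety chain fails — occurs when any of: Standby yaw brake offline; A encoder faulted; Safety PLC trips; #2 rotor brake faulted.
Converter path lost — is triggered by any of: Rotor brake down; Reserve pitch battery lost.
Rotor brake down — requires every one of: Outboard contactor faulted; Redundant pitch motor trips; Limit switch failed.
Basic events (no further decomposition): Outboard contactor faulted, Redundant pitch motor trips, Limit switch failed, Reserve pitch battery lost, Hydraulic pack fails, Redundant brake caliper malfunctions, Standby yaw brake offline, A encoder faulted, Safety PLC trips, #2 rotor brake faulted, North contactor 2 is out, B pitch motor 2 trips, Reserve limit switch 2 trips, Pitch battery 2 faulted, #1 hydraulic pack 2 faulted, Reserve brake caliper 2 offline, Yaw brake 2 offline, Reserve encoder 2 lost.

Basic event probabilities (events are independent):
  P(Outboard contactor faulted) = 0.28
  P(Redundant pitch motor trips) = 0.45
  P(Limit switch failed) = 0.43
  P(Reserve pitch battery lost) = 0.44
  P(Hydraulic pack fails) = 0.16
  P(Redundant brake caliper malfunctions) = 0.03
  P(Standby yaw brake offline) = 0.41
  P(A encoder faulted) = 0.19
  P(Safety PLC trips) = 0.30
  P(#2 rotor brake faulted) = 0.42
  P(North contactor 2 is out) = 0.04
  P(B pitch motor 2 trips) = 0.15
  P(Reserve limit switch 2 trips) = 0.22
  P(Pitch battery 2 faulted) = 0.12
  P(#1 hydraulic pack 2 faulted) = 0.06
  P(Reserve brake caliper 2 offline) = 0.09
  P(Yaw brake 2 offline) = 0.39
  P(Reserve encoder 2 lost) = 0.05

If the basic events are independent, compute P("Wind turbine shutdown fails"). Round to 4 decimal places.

P(Rotor brake down) [AND] = 0.28 × 0.45 × 0.43 = 0.054180
P(Converter path lost) [OR] = 1 − (1−0.054180) × (1−0.44) = 0.470341
P(Safety chain fails) [OR] = 1 − (1−0.41) × (1−0.19) × (1−0.30) × (1−0.42) = 0.805973
P(Pitch system down) [OR] = 1 − (1−0.16) × (1−0.03) × (1−0.805973) = 0.841907
P(Yaw brake down) [AND] = 0.04 × 0.15 × 0.22 = 0.001320
P(Emergency stop inoperative) [OR] = 1 − (1−0.06) × (1−0.09) = 0.144600
P(Rotor brake 2 unavailable) [OR] = 1 − (1−0.12) × (1−0.144600) × (1−0.39) = 0.540821
P(Converter path 2 lost) [OR] = 1 − (1−0.540821) × (1−0.05) = 0.563780
P(Wind turbine shutdown fails) [OR] = 1 − (1−0.470341) × (1−0.841907) × (1−0.001320) × (1−0.563780) = 0.963521
Rounded to 4 decimal places: P(Wind turbine shutdown fails) ≈ 0.9635.

0.9635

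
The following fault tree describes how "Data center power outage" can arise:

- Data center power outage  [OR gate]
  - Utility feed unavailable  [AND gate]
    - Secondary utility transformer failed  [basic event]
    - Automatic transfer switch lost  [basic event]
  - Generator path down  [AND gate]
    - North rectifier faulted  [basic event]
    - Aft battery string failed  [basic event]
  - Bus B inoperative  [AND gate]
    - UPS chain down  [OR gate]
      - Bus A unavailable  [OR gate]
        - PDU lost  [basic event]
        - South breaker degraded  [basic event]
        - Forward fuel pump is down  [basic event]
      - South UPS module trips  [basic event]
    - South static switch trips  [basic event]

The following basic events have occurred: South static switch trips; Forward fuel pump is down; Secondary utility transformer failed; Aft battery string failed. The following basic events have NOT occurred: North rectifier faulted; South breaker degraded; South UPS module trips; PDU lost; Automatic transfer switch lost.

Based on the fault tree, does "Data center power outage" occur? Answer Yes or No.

Yes

Utility feed unavailable [AND]: Secondary utility transformer failed=occurs, Automatic transfer switch lost=not → not all inputs occur → does not occur.
Generator path down [AND]: North rectifier faulted=not, Aft battery string failed=occurs → not all inputs occur → does not occur.
Bus A unavailable [OR]: PDU lost=not, South breaker degraded=not, Forward fuel pump is down=occurs → at least one input occurs → occurs.
UPS chain down [OR]: Bus A unavailable=occurs, South UPS module trips=not → at least one input occurs → occurs.
Bus B inoperative [AND]: UPS chain down=occurs, South static switch trips=occurs → all inputs occur → occurs.
Data center power outage [OR]: Utility feed unavailable=not, Generator path down=not, Bus B inoperative=occurs → at least one input occurs → occurs.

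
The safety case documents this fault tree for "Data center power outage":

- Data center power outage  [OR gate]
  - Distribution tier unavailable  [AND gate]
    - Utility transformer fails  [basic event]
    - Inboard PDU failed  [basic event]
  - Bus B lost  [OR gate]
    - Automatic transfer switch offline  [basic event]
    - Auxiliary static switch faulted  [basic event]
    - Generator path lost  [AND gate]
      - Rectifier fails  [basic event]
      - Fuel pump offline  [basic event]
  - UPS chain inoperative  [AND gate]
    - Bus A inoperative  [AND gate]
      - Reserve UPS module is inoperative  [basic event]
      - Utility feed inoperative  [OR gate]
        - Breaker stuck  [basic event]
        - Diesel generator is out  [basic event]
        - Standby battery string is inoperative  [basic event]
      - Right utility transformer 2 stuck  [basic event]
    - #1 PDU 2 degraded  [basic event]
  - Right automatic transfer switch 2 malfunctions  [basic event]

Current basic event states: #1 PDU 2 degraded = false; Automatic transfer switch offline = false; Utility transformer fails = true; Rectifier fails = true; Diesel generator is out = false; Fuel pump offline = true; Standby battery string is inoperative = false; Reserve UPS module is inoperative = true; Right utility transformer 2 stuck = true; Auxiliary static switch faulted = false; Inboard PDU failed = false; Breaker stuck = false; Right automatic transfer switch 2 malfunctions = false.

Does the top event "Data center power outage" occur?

Yes

Distribution tier unavailable [AND]: Utility transformer fails=occurs, Inboard PDU failed=not → not all inputs occur → does not occur.
Generator path lost [AND]: Rectifier fails=occurs, Fuel pump offline=occurs → all inputs occur → occurs.
Bus B lost [OR]: Automatic transfer switch offline=not, Auxiliary static switch faulted=not, Generator path lost=occurs → at least one input occurs → occurs.
Utility feed inoperative [OR]: Breaker stuck=not, Diesel generator is out=not, Standby battery string is inoperative=not → no input occurs → does not occur.
Bus A inoperative [AND]: Reserve UPS module is inoperative=occurs, Utility feed inoperative=not, Right utility transformer 2 stuck=occurs → not all inputs occur → does not occur.
UPS chain inoperative [AND]: Bus A inoperative=not, #1 PDU 2 degraded=not → not all inputs occur → does not occur.
Data center power outage [OR]: Distribution tier unavailable=not, Bus B lost=occurs, UPS chain inoperative=not, Right automatic transfer switch 2 malfunctions=not → at least one input occurs → occurs.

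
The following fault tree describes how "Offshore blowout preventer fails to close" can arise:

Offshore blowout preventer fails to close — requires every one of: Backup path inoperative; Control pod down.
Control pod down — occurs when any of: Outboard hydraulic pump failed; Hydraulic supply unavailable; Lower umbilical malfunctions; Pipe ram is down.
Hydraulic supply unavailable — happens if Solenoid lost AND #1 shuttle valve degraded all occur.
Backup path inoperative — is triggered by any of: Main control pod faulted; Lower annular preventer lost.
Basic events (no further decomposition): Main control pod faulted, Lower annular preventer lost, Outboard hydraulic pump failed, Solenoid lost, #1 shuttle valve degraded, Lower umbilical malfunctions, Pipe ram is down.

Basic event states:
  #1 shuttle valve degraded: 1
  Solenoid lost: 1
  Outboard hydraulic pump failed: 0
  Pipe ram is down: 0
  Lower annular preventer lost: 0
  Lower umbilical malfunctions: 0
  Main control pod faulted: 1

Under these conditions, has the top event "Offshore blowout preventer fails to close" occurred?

Yes

Backup path inoperative [OR]: Main control pod faulted=occurs, Lower annular preventer lost=not → at least one input occurs → occurs.
Hydraulic supply unavailable [AND]: Solenoid lost=occurs, #1 shuttle valve degraded=occurs → all inputs occur → occurs.
Control pod down [OR]: Outboard hydraulic pump failed=not, Hydraulic supply unavailable=occurs, Lower umbilical malfunctions=not, Pipe ram is down=not → at least one input occurs → occurs.
Offshore blowout preventer fails to close [AND]: Backup path inoperative=occurs, Control pod down=occurs → all inputs occur → occurs.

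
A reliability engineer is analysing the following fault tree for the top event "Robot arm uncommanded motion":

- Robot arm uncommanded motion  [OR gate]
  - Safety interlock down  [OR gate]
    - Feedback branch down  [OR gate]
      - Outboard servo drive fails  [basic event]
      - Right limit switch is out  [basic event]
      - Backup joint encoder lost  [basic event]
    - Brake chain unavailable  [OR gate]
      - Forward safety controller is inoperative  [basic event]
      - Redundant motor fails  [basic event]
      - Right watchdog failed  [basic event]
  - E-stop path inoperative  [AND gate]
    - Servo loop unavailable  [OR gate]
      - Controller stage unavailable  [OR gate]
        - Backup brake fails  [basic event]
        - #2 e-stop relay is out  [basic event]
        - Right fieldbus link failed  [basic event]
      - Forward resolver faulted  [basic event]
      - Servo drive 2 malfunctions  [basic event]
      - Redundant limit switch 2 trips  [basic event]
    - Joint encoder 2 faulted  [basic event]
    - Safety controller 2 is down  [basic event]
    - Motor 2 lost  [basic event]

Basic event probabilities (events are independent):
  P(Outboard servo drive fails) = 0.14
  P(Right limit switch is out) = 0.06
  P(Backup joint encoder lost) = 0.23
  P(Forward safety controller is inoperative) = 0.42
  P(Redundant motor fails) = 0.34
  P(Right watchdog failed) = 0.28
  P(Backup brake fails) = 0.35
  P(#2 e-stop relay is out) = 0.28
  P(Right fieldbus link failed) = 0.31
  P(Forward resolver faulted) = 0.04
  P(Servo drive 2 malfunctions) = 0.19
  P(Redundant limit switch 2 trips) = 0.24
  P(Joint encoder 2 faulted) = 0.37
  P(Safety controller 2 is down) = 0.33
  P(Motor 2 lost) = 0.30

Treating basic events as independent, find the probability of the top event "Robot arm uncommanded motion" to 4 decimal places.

0.8335

P(Feedback branch down) [OR] = 1 − (1−0.14) × (1−0.06) × (1−0.23) = 0.377532
P(Brake chain unavailable) [OR] = 1 − (1−0.42) × (1−0.34) × (1−0.28) = 0.724384
P(Safety interlock down) [OR] = 1 − (1−0.377532) × (1−0.724384) = 0.828438
P(Controller stage unavailable) [OR] = 1 − (1−0.35) × (1−0.28) × (1−0.31) = 0.677080
P(Servo loop unavailable) [OR] = 1 − (1−0.677080) × (1−0.04) × (1−0.19) × (1−0.24) = 0.809162
P(E-stop path inoperative) [AND] = 0.809162 × 0.37 × 0.33 × 0.30 = 0.029640
P(Robot arm uncommanded motion) [OR] = 1 − (1−0.828438) × (1−0.029640) = 0.833523
Rounded to 4 decimal places: P(Robot arm uncommanded motion) ≈ 0.8335.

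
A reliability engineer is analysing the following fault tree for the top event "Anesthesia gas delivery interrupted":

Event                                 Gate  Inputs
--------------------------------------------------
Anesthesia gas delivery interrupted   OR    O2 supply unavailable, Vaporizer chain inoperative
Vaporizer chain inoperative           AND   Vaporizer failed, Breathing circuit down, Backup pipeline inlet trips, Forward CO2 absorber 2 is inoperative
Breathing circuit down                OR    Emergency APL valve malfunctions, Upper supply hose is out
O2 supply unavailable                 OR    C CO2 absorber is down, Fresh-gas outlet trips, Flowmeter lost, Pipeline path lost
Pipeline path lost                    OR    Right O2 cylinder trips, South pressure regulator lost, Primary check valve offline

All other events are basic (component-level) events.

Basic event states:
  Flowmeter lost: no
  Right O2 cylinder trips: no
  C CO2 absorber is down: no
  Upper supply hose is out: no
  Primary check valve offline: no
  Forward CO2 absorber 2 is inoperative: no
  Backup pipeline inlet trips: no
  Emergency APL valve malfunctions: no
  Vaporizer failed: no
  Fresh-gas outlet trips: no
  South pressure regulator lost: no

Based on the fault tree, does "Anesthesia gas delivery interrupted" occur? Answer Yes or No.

Pipeline path lost [OR]: Right O2 cylinder trips=not, South pressure regulator lost=not, Primary check valve offline=not → no input occurs → does not occur.
O2 supply unavailable [OR]: C CO2 absorber is down=not, Fresh-gas outlet trips=not, Flowmeter lost=not, Pipeline path lost=not → no input occurs → does not occur.
Breathing circuit down [OR]: Emergency APL valve malfunctions=not, Upper supply hose is out=not → no input occurs → does not occur.
Vaporizer chain inoperative [AND]: Vaporizer failed=not, Breathing circuit down=not, Backup pipeline inlet trips=not, Forward CO2 absorber 2 is inoperative=not → not all inputs occur → does not occur.
Anesthesia gas delivery interrupted [OR]: O2 supply unavailable=not, Vaporizer chain inoperative=not → no input occurs → does not occur.

No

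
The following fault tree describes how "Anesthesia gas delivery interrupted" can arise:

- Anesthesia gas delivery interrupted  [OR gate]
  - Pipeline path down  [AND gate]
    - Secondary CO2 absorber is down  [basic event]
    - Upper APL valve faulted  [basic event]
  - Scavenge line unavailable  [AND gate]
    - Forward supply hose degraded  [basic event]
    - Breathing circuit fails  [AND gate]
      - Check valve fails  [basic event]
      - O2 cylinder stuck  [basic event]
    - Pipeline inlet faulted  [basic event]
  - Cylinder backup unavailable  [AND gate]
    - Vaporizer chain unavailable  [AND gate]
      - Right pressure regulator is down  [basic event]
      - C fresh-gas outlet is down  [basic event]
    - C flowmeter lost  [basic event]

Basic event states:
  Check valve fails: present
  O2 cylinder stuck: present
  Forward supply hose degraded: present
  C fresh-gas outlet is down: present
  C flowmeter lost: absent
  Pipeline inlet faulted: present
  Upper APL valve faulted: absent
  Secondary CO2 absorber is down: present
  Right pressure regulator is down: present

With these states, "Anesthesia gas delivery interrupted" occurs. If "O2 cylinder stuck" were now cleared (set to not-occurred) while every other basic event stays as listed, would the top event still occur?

Counterfactual: set "O2 cylinder stuck" to not occurred.
Pipeline path down [AND]: Secondary CO2 absorber is down=occurs, Upper APL valve faulted=not → not all inputs occur → does not occur.
Breathing circuit fails [AND]: Check valve fails=occurs, O2 cylinder stuck=not → not all inputs occur → does not occur.
Scavenge line unavailable [AND]: Forward supply hose degraded=occurs, Breathing circuit fails=not, Pipeline inlet faulted=occurs → not all inputs occur → does not occur.
Vaporizer chain unavailable [AND]: Right pressure regulator is down=occurs, C fresh-gas outlet is down=occurs → all inputs occur → occurs.
Cylinder backup unavailable [AND]: Vaporizer chain unavailable=occurs, C flowmeter lost=not → not all inputs occur → does not occur.
Anesthesia gas delivery interrupted [OR]: Pipeline path down=not, Scavenge line unavailable=not, Cylinder backup unavailable=not → no input occurs → does not occur.

No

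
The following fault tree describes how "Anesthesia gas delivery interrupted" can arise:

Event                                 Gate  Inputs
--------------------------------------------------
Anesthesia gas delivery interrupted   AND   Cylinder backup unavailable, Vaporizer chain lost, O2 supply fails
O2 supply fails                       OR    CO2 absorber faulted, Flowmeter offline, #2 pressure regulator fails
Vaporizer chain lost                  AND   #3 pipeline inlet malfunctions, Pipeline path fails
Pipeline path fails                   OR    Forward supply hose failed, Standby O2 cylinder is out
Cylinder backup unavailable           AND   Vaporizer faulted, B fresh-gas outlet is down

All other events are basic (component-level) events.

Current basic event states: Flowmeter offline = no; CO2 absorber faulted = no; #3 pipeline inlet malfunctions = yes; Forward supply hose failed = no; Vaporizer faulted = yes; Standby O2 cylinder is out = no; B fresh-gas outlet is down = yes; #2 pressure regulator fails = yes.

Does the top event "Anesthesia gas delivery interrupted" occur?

Cylinder backup unavailable [AND]: Vaporizer faulted=occurs, B fresh-gas outlet is down=occurs → all inputs occur → occurs.
Pipeline path fails [OR]: Forward supply hose failed=not, Standby O2 cylinder is out=not → no input occurs → does not occur.
Vaporizer chain lost [AND]: #3 pipeline inlet malfunctions=occurs, Pipeline path fails=not → not all inputs occur → does not occur.
O2 supply fails [OR]: CO2 absorber faulted=not, Flowmeter offline=not, #2 pressure regulator fails=occurs → at least one input occurs → occurs.
Anesthesia gas delivery interrupted [AND]: Cylinder backup unavailable=occurs, Vaporizer chain lost=not, O2 supply fails=occurs → not all inputs occur → does not occur.

No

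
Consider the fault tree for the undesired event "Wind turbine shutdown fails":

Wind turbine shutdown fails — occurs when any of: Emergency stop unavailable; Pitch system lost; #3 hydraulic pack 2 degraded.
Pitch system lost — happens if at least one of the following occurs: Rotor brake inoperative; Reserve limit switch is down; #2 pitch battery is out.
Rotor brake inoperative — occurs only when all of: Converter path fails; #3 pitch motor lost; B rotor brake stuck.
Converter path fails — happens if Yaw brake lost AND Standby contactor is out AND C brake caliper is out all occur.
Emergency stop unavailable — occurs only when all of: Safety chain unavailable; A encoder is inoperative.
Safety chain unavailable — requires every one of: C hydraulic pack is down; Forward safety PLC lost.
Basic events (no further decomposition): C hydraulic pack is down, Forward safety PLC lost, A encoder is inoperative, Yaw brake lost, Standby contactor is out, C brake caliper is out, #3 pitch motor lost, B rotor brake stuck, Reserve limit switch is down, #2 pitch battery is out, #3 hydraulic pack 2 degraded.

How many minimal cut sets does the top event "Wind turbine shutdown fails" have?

Safety chain unavailable [AND]: one cut set from each child combined → 1 × 1 = 1 cut set(s).
Emergency stop unavailable [AND]: one cut set from each child combined → 1 × 1 = 1 cut set(s).
Converter path fails [AND]: one cut set from each child combined → 1 × 1 × 1 = 1 cut set(s).
Rotor brake inoperative [AND]: one cut set from each child combined → 1 × 1 × 1 = 1 cut set(s).
Pitch system lost [OR]: union of children's cut sets → 3 cut set(s).
Wind turbine shutdown fails [OR]: union of children's cut sets → 5 cut set(s).
Minimal cut sets: {A encoder is inoperative, C hydraulic pack is down, Forward safety PLC lost}; {#3 pitch motor lost, B rotor brake stuck, C brake caliper is out, Standby contactor is out, Yaw brake lost}; {Reserve limit switch is down}; {#2 pitch battery is out}; {#3 hydraulic pack 2 degraded}.

5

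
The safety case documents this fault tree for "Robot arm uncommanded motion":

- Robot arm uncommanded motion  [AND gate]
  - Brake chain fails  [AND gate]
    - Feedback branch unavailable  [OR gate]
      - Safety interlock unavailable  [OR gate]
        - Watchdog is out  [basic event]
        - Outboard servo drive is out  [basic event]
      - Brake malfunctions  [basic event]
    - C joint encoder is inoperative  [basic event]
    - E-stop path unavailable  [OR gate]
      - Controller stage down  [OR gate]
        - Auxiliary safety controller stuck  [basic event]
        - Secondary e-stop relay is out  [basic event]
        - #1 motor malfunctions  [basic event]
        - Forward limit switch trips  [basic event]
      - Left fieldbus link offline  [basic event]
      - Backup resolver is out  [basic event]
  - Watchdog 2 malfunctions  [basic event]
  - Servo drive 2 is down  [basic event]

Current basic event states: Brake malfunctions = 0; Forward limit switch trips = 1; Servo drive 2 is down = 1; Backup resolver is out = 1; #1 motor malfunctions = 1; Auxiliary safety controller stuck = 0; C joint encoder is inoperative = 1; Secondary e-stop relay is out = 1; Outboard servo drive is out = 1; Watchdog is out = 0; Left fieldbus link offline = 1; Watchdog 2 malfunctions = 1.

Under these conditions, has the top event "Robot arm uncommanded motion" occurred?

Yes

Safety interlock unavailable [OR]: Watchdog is out=not, Outboard servo drive is out=occurs → at least one input occurs → occurs.
Feedback branch unavailable [OR]: Safety interlock unavailable=occurs, Brake malfunctions=not → at least one input occurs → occurs.
Controller stage down [OR]: Auxiliary safety controller stuck=not, Secondary e-stop relay is out=occurs, #1 motor malfunctions=occurs, Forward limit switch trips=occurs → at least one input occurs → occurs.
E-stop path unavailable [OR]: Controller stage down=occurs, Left fieldbus link offline=occurs, Backup resolver is out=occurs → at least one input occurs → occurs.
Brake chain fails [AND]: Feedback branch unavailable=occurs, C joint encoder is inoperative=occurs, E-stop path unavailable=occurs → all inputs occur → occurs.
Robot arm uncommanded motion [AND]: Brake chain fails=occurs, Watchdog 2 malfunctions=occurs, Servo drive 2 is down=occurs → all inputs occur → occurs.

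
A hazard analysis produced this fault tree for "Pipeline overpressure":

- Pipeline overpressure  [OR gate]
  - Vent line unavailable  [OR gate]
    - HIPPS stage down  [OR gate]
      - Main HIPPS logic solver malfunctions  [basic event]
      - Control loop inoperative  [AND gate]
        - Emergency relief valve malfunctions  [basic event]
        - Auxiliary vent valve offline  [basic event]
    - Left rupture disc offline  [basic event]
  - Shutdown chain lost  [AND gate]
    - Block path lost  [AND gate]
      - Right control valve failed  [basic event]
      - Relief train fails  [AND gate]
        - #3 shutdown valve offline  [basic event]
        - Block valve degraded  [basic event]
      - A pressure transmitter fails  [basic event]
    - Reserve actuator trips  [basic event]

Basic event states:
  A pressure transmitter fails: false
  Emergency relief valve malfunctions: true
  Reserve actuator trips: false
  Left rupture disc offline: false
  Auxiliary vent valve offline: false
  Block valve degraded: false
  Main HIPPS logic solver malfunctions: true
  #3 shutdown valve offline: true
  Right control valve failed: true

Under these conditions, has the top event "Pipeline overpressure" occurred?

Control loop inoperative [AND]: Emergency relief valve malfunctions=occurs, Auxiliary vent valve offline=not → not all inputs occur → does not occur.
HIPPS stage down [OR]: Main HIPPS logic solver malfunctions=occurs, Control loop inoperative=not → at least one input occurs → occurs.
Vent line unavailable [OR]: HIPPS stage down=occurs, Left rupture disc offline=not → at least one input occurs → occurs.
Relief train fails [AND]: #3 shutdown valve offline=occurs, Block valve degraded=not → not all inputs occur → does not occur.
Block path lost [AND]: Right control valve failed=occurs, Relief train fails=not, A pressure transmitter fails=not → not all inputs occur → does not occur.
Shutdown chain lost [AND]: Block path lost=not, Reserve actuator trips=not → not all inputs occur → does not occur.
Pipeline overpressure [OR]: Vent line unavailable=occurs, Shutdown chain lost=not → at least one input occurs → occurs.

Yes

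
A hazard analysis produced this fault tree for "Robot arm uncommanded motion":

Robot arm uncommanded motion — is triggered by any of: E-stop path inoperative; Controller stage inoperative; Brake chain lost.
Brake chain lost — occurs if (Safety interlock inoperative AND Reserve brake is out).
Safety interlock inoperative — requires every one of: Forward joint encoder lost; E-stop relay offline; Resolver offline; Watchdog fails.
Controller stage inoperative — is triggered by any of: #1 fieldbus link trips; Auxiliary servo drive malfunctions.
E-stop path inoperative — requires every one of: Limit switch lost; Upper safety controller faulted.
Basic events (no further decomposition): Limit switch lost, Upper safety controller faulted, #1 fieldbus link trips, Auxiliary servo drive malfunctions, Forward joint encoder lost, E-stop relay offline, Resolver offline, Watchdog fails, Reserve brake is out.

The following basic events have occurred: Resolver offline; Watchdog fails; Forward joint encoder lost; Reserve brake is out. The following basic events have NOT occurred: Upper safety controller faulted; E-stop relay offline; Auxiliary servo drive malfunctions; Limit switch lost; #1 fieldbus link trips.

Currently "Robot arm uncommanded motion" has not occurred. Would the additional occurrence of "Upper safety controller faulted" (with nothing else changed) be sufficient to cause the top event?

Counterfactual: set "Upper safety controller faulted" to occurred.
E-stop path inoperative [AND]: Limit switch lost=not, Upper safety controller faulted=occurs → not all inputs occur → does not occur.
Controller stage inoperative [OR]: #1 fieldbus link trips=not, Auxiliary servo drive malfunctions=not → no input occurs → does not occur.
Safety interlock inoperative [AND]: Forward joint encoder lost=occurs, E-stop relay offline=not, Resolver offline=occurs, Watchdog fails=occurs → not all inputs occur → does not occur.
Brake chain lost [AND]: Safety interlock inoperative=not, Reserve brake is out=occurs → not all inputs occur → does not occur.
Robot arm uncommanded motion [OR]: E-stop path inoperative=not, Controller stage inoperative=not, Brake chain lost=not → no input occurs → does not occur.

No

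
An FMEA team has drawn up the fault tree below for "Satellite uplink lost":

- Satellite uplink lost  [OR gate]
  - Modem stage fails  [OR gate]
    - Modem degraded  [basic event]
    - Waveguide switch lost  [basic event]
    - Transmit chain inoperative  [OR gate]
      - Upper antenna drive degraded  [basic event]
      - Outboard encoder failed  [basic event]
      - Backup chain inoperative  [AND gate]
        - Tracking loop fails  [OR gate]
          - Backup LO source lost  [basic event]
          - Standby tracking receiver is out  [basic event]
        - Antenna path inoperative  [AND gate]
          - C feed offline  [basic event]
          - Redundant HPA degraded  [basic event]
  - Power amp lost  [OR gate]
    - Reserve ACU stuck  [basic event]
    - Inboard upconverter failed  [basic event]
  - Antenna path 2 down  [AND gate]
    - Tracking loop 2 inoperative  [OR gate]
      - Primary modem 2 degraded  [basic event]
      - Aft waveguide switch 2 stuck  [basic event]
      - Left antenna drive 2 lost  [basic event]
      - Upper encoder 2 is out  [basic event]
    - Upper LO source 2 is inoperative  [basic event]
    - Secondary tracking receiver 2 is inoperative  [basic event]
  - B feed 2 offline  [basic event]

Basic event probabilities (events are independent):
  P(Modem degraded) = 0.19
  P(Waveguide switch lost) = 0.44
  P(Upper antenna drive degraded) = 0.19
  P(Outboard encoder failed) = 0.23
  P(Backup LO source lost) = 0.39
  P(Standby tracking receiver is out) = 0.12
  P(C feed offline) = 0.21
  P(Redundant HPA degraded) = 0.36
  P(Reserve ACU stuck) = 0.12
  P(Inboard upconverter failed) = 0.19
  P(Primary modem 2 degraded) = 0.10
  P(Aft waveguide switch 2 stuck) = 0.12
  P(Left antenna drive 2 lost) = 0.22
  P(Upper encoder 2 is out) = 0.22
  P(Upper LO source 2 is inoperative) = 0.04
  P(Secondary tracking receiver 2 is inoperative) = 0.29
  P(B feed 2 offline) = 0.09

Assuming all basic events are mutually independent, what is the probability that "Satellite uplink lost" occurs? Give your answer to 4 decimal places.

P(Tracking loop fails) [OR] = 1 − (1−0.39) × (1−0.12) = 0.463200
P(Antenna path inoperative) [AND] = 0.21 × 0.36 = 0.075600
P(Backup chain inoperative) [AND] = 0.463200 × 0.075600 = 0.035018
P(Transmit chain inoperative) [OR] = 1 − (1−0.19) × (1−0.23) × (1−0.035018) = 0.398141
P(Modem stage fails) [OR] = 1 − (1−0.19) × (1−0.44) × (1−0.398141) = 0.726997
P(Power amp lost) [OR] = 1 − (1−0.12) × (1−0.19) = 0.287200
P(Tracking loop 2 inoperative) [OR] = 1 − (1−0.10) × (1−0.12) × (1−0.22) × (1−0.22) = 0.518147
P(Antenna path 2 down) [AND] = 0.518147 × 0.04 × 0.29 = 0.006011
P(Satellite uplink lost) [OR] = 1 − (1−0.726997) × (1−0.287200) × (1−0.006011) × (1−0.09) = 0.823982
Rounded to 4 decimal places: P(Satellite uplink lost) ≈ 0.8240.

0.8240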